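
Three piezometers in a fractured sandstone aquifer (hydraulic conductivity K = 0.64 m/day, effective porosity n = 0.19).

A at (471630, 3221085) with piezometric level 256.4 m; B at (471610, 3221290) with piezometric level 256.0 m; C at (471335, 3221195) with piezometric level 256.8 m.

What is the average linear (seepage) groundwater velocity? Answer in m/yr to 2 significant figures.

3.8 m/yr

Three-point gradient (reference A): Δ to B = (-20, 205, -0.4), Δ to C = (-295, 110, +0.4).
∂h/∂x = -0.002162, ∂h/∂y = -0.002162 (det = 58275).
|∇h| = √(-0.002162² + -0.002162²) = 0.003058
Seepage velocity v = K·i/n = 0.64 × 0.003058 / 0.19 = 0.0103 m/day = 3.762 m/yr.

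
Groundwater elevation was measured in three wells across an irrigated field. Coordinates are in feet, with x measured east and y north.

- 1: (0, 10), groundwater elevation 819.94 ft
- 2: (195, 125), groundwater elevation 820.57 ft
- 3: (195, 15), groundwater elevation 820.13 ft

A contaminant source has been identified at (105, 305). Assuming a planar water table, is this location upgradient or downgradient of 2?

upgradient

Taking 1 as reference: 2−1 = (195, 115, +0.63); 3−1 = (195, 5, +0.19).
Solve a·Δx + b·Δy = Δh: det = 195·5 − 195·115 = -21450.
∂h/∂x = [(+0.63)·5 − (+0.19)·115] / -21450 = +0.0008718
∂h/∂y = [195·(+0.19) − 195·(+0.63)] / -21450 = +0.004000
Head at (105, 305) = 819.94 + (+0.0008718)·(105) + (+0.004000)·(295) = 821.21 ft.
That is higher than the 820.57 ft at 2, so the point is upgradient.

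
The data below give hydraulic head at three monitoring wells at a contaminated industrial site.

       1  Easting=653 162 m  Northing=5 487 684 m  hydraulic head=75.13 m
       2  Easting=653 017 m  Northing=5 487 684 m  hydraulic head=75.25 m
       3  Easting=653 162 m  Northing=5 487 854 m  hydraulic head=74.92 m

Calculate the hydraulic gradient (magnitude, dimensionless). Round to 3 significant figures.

0.00149

∂h/∂x = (75.25 − 75.13) / (653017 − 653162) = -0.0008276
∂h/∂y = (74.92 − 75.13) / (5487854 − 5487684) = -0.001235
|∇h| = √(-0.0008276² + -0.001235²) = 0.001487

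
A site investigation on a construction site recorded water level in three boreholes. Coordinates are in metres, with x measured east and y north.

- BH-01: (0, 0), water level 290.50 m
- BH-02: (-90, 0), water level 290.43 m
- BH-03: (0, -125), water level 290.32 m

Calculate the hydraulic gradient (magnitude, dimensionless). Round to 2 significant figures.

∂h/∂x = (290.43 − 290.50) / (-90 − 0) = +0.0007778
∂h/∂y = (290.32 − 290.50) / (-125 − 0) = +0.001440
|∇h| = √(0.0007778² + 0.001440²) = 0.001637

0.0016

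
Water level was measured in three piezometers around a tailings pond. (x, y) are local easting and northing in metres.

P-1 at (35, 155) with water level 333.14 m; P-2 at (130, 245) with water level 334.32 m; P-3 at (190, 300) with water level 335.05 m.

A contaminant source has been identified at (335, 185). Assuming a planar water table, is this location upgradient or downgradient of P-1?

upgradient

With h = a·x + b·y + c and P-1 as origin, the differences give:
  95·a + 90·b = +1.18
  155·a + 145·b = +1.91
Eliminate b (×145 and ×90, subtract): -175·a = -0.800 → a = ∂h/∂x = +0.004571
Back-substitute: b = ∂h/∂y = +0.008286.
Head at (335, 185) = 333.14 + (+0.004571)·(300) + (+0.008286)·(30) = 334.76 m.
That is higher than the 333.14 m at P-1, so the point is upgradient.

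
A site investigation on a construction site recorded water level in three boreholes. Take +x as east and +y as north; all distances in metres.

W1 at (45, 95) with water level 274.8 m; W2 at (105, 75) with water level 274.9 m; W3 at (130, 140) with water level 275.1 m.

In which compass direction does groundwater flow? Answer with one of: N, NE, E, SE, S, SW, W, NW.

With h = a·x + b·y + c and W1 as origin, the differences give:
  60·a + (-20)·b = +0.1
  85·a + 45·b = +0.3
Eliminate b (×45 and ×(-20), subtract): 4400·a = 10.50 → a = ∂h/∂x = +0.002386
Back-substitute: b = ∂h/∂y = +0.002159.
Flow = −∇h = (-0.002386 east, -0.002159 north), which points southwest.

SW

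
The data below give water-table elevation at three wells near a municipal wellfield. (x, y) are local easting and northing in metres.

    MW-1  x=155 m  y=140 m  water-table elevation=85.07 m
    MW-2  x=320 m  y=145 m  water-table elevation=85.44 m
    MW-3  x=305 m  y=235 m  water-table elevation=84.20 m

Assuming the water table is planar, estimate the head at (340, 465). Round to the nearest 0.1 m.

Differences from MW-1: to MW-2 (Δx, Δy, Δh) = (165, 5, +0.37); to MW-3 = (150, 95, -0.87).
Determinant of the coordinate differences = 165·95 − 150·5 = 14925.
∂h/∂x = [(+0.37)·95 − (-0.87)·5] / 14925 = +0.002647
∂h/∂y = [165·(-0.87) − 150·(+0.37)] / 14925 = -0.01334
h(340, 465) = 85.07 + (+0.002647)·(185) + (-0.01334)·(325) = 85.07 +0.490 -4.334 = 81.225 m.

81.2 m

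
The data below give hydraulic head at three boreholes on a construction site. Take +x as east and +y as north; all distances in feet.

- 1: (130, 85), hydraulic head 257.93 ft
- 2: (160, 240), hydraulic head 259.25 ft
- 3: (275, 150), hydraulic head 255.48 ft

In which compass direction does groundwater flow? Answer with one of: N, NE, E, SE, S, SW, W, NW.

SE

Differences from 1: to 2 (Δx, Δy, Δh) = (30, 155, +1.32); to 3 = (145, 65, -2.45).
Solve a·Δx + b·Δy = Δh: det = 30·65 − 145·155 = -20525.
∂h/∂x = [(+1.32)·65 − (-2.45)·155] / -20525 = -0.02268
∂h/∂y = [30·(-2.45) − 145·(+1.32)] / -20525 = +0.01291
Flow = −∇h = (+0.02268 east, -0.01291 north), which points southeast.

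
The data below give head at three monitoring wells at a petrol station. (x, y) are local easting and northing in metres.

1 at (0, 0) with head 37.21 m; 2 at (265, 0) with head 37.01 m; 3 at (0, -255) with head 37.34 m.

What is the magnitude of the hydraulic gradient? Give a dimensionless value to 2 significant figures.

∂h/∂x = (37.01 − 37.21) / (265 − 0) = -0.0007547
∂h/∂y = (37.34 − 37.21) / (-255 − 0) = -0.0005098
|∇h| = √(-0.0007547² + -0.0005098²) = 0.0009108

0.00091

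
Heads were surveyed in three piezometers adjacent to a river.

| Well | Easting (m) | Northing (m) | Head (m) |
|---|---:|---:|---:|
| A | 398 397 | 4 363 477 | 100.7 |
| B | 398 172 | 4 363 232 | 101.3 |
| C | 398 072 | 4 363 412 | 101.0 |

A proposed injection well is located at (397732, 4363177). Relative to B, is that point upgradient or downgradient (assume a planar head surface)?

upgradient

Differences from A: to B (Δx, Δy, Δh) = (-225, -245, +0.6); to C = (-325, -65, +0.3).
Determinant of the coordinate differences = (-225)·(-65) − (-325)·(-245) = -65000.
∂h/∂x = [(+0.6)·(-65) − (+0.3)·(-245)] / -65000 = -0.0005308
∂h/∂y = [(-225)·(+0.3) − (-325)·(+0.6)] / -65000 = -0.001962
Head at (397732, 4363177) = 100.7 + (-0.0005308)·(-665) + (-0.001962)·(-300) = 101.64 m.
That is higher than the 101.3 m at B, so the point is upgradient.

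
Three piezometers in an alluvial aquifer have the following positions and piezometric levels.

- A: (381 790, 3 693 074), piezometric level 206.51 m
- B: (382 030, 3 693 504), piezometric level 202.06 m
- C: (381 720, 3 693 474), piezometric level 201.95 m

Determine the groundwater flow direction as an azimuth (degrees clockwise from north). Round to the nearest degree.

Differences from A: to B (Δx, Δy, Δh) = (240, 430, -4.45); to C = (-70, 400, -4.56).
Determinant of the coordinate differences = 240·400 − (-70)·430 = 126100.
∂h/∂x = [(-4.45)·400 − (-4.56)·430] / 126100 = +0.001434
∂h/∂y = [240·(-4.56) − (-70)·(-4.45)] / 126100 = -0.01115
Flow direction (−∇h) has components (-0.001434 E, +0.01115 N).
Azimuth = atan2(E, N) = atan2(-0.001434, +0.01115) = 352.7° ≈ 353°.

353°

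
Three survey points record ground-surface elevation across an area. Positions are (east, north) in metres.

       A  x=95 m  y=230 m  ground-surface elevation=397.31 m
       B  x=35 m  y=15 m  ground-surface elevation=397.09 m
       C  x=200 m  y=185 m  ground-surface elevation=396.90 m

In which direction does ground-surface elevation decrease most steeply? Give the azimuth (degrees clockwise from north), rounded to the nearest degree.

Three-point gradient (reference A): Δ to B = (-60, -215, -0.22), Δ to C = (105, -45, -0.41).
∂z/∂x = -0.003096, ∂z/∂y = +0.001887 (det = 25275).
Steepest decrease is along −∇f: components (+0.003096 E, -0.001887 N).
Azimuth = atan2(+0.003096, -0.001887) = 121.4° ≈ 121°.

121°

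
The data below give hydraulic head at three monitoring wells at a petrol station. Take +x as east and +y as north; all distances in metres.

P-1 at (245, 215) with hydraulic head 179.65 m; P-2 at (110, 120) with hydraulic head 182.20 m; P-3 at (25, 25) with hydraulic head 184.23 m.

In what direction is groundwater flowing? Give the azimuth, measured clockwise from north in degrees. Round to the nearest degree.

041°

Differences from P-1: to P-2 (Δx, Δy, Δh) = (-135, -95, +2.55); to P-3 = (-220, -190, +4.58).
Solve a·Δx + b·Δy = Δh: det = (-135)·(-190) − (-220)·(-95) = 4750.
∂h/∂x = [(+2.55)·(-190) − (+4.58)·(-95)] / 4750 = -0.01040
∂h/∂y = [(-135)·(+4.58) − (-220)·(+2.55)] / 4750 = -0.01206
Flow direction (−∇h) has components (+0.01040 E, +0.01206 N).
Azimuth = atan2(E, N) = atan2(+0.01040, +0.01206) = 40.8° ≈ 041°.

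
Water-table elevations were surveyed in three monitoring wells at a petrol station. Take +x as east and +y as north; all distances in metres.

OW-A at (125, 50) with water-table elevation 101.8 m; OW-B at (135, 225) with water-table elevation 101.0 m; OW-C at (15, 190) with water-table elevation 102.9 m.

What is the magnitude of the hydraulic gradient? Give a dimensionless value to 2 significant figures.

Taking OW-A as reference: OW-B−OW-A = (10, 175, -0.8); OW-C−OW-A = (-110, 140, +1.1).
Determinant of the coordinate differences = 10·140 − (-110)·175 = 20650.
∂h/∂x = [(-0.8)·140 − (+1.1)·175] / 20650 = -0.01475
∂h/∂y = [10·(+1.1) − (-110)·(-0.8)] / 20650 = -0.003729
|∇h| = √(-0.01475² + -0.003729²) = 0.01521

0.015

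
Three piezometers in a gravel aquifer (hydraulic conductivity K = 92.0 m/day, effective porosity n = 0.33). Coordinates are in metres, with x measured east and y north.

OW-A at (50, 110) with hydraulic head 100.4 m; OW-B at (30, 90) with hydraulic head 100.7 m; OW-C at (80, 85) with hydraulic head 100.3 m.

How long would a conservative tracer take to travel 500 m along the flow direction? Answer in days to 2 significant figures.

170 days

Taking OW-A as reference: OW-B−OW-A = (-20, -20, +0.3); OW-C−OW-A = (30, -25, -0.1).
Solve a·Δx + b·Δy = Δh: det = (-20)·(-25) − 30·(-20) = 1100.
∂h/∂x = [(+0.3)·(-25) − (-0.1)·(-20)] / 1100 = -0.008636
∂h/∂y = [(-20)·(-0.1) − 30·(+0.3)] / 1100 = -0.006364
|∇h| = √(-0.008636² + -0.006364²) = 0.01073
Seepage velocity v = K·i/n = 92.0 × 0.01073 / 0.33 = 2.991 m/day.
t = 500 / 2.991 = 167.2 days.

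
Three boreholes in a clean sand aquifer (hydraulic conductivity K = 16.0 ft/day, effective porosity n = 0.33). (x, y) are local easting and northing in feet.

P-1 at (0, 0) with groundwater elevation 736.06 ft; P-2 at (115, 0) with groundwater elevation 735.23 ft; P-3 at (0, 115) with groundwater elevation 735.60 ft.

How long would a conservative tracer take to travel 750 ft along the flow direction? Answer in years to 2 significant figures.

∂h/∂x = (735.23 − 736.06) / (115 − 0) = -0.007217
∂h/∂y = (735.60 − 736.06) / (115 − 0) = -0.004000
|∇h| = √(-0.007217² + -0.004000²) = 0.008251
Seepage velocity v = K·i/n = 16.0 × 0.008251 / 0.33 = 0.4 ft/day.
t = 750 / 0.4 = 1875 days = 5.13 years.

5.1 years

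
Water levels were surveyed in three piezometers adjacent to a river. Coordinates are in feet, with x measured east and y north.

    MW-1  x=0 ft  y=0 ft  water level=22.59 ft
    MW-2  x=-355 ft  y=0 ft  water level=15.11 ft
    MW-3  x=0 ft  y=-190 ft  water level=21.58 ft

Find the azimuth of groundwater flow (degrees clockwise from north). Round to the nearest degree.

256°

∂h/∂x = (15.11 − 22.59) / (-355 − 0) = +0.02107
∂h/∂y = (21.58 − 22.59) / (-190 − 0) = +0.005316
Flow direction (−∇h) has components (-0.02107 E, -0.005316 N).
Azimuth = atan2(E, N) = atan2(-0.02107, -0.005316) = 255.8° ≈ 256°.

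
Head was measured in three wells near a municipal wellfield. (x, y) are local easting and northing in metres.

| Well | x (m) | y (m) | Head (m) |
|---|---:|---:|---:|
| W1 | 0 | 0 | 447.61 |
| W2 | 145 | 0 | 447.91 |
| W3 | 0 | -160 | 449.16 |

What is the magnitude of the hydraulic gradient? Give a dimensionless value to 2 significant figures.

∂h/∂x = (447.91 − 447.61) / (145 − 0) = +0.002069
∂h/∂y = (449.16 − 447.61) / (-160 − 0) = -0.009688
|∇h| = √(0.002069² + -0.009688²) = 0.009906

0.0099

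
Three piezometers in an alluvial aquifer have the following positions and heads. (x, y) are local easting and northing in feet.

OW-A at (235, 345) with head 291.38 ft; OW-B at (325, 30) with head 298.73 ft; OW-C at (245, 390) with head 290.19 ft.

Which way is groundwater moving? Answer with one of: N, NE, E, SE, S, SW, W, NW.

Differences from OW-A: to OW-B (Δx, Δy, Δh) = (90, -315, +7.35); to OW-C = (10, 45, -1.19).
Determinant of the coordinate differences = 90·45 − 10·(-315) = 7200.
∂h/∂x = [(+7.35)·45 − (-1.19)·(-315)] / 7200 = -0.006125
∂h/∂y = [90·(-1.19) − 10·(+7.35)] / 7200 = -0.02508
Flow = −∇h = (+0.006125 east, +0.02508 north), which points north.

N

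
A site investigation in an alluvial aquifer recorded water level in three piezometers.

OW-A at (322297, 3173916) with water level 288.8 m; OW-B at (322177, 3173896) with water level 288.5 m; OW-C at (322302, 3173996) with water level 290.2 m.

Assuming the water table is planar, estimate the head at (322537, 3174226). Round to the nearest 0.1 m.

294.1 m

Taking OW-A as reference: OW-B−OW-A = (-120, -20, -0.3); OW-C−OW-A = (5, 80, +1.4).
Determinant of the coordinate differences = (-120)·80 − 5·(-20) = -9500.
∂h/∂x = [(-0.3)·80 − (+1.4)·(-20)] / -9500 = -0.0004211
∂h/∂y = [(-120)·(+1.4) − 5·(-0.3)] / -9500 = +0.01753
h(322537, 3174226) = 288.8 + (-0.0004211)·(240) + (+0.01753)·(310) = 288.8 -0.101 +5.433 = 294.132 m.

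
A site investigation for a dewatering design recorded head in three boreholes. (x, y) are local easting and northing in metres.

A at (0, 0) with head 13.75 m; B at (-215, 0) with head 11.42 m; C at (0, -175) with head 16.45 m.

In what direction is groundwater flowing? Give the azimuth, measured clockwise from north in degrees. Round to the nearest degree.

∂h/∂x = (11.42 − 13.75) / (-215 − 0) = +0.01084
∂h/∂y = (16.45 − 13.75) / (-175 − 0) = -0.01543
Flow direction (−∇h) has components (-0.01084 E, +0.01543 N).
Azimuth = atan2(E, N) = atan2(-0.01084, +0.01543) = 324.9° ≈ 325°.

325°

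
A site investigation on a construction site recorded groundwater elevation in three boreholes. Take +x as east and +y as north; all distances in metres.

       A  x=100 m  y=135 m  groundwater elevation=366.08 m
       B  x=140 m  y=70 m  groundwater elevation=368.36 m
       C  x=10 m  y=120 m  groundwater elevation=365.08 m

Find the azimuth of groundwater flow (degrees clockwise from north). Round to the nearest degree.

329°

With h = a·x + b·y + c and A as origin, the differences give:
  40·a + (-65)·b = +2.28
  (-90)·a + (-15)·b = -1.00
Eliminate b (×(-15) and ×(-65), subtract): -6450·a = -99.200 → a = ∂h/∂x = +0.01538
Back-substitute: b = ∂h/∂y = -0.02561.
Flow direction (−∇h) has components (-0.01538 E, +0.02561 N).
Azimuth = atan2(E, N) = atan2(-0.01538, +0.02561) = 329.0° ≈ 329°.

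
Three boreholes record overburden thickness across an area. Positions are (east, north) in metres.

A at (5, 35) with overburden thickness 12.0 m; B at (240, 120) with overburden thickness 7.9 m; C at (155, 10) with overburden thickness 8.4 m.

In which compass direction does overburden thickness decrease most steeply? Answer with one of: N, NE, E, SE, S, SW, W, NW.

Differences from A: to B (Δx, Δy, Δh) = (235, 85, -4.1); to C = (150, -25, -3.6).
Solve a·Δx + b·Δy = Δd: det = 235·(-25) − 150·85 = -18625.
∂d/∂x = [(-4.1)·(-25) − (-3.6)·85] / -18625 = -0.02193
∂d/∂y = [235·(-3.6) − 150·(-4.1)] / -18625 = +0.01240
Steepest decrease is along −∇f = (+0.02193 E, -0.01240 N) → southeast.

SE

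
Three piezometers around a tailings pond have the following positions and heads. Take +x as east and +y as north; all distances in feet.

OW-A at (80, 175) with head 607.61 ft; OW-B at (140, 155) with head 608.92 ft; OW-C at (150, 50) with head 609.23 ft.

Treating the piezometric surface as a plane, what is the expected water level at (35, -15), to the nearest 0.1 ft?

606.8 ft

Taking OW-A as reference: OW-B−OW-A = (60, -20, +1.31); OW-C−OW-A = (70, -125, +1.62).
Determinant of the coordinate differences = 60·(-125) − 70·(-20) = -6100.
∂h/∂x = [(+1.31)·(-125) − (+1.62)·(-20)] / -6100 = +0.02153
∂h/∂y = [60·(+1.62) − 70·(+1.31)] / -6100 = -0.0009016
h(35, -15) = 607.61 + (+0.02153)·(-45) + (-0.0009016)·(-190) = 607.61 -0.969 +0.171 = 606.812 ft.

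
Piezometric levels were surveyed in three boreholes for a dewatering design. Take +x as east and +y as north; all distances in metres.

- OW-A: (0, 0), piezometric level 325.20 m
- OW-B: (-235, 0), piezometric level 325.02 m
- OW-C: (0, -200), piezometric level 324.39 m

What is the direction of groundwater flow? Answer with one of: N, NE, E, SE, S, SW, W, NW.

∂h/∂x = (325.02 − 325.20) / (-235 − 0) = +0.0007660
∂h/∂y = (324.39 − 325.20) / (-200 − 0) = +0.004050
Flow = −∇h = (-0.0007660 east, -0.004050 north), which points south.

S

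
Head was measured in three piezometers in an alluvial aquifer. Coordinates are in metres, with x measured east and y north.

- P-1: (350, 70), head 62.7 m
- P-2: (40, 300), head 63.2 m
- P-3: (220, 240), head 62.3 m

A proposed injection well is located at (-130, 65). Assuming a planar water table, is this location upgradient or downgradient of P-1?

With h = a·x + b·y + c and P-1 as origin, the differences give:
  (-310)·a + 230·b = +0.5
  (-130)·a + 170·b = -0.4
Eliminate b (×170 and ×230, subtract): -22800·a = 177.00 → a = ∂h/∂x = -0.007763
Back-substitute: b = ∂h/∂y = -0.008289.
Head at (-130, 65) = 62.7 + (-0.007763)·(-480) + (-0.008289)·(-5) = 66.47 m.
That is higher than the 62.7 m at P-1, so the point is upgradient.

upgradient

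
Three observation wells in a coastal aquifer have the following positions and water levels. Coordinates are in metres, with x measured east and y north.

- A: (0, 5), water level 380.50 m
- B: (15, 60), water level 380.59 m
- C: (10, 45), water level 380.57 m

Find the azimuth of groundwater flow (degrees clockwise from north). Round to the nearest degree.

With h = a·x + b·y + c and A as origin, the differences give:
  15·a + 55·b = +0.09
  10·a + 40·b = +0.07
Eliminate b (×40 and ×55, subtract): 50·a = -0.250 → a = ∂h/∂x = -0.005000
Back-substitute: b = ∂h/∂y = +0.003000.
Flow direction (−∇h) has components (+0.005000 E, -0.003000 N).
Azimuth = atan2(E, N) = atan2(+0.005000, -0.003000) = 121.0° ≈ 121°.

121°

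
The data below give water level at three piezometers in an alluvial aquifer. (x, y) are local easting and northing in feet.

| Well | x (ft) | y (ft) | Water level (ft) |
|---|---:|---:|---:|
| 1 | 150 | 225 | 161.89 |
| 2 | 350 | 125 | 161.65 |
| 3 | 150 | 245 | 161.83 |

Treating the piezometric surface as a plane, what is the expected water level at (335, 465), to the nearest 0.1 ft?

160.7 ft

Differences from 1: to 2 (Δx, Δy, Δh) = (200, -100, -0.24); to 3 = (0, 20, -0.06).
Solve a·Δx + b·Δy = Δh: det = 200·20 − 0·(-100) = 4000.
∂h/∂x = [(-0.24)·20 − (-0.06)·(-100)] / 4000 = -0.002700
∂h/∂y = [200·(-0.06) − 0·(-0.24)] / 4000 = -0.003000
h(335, 465) = 161.89 + (-0.002700)·(185) + (-0.003000)·(240) = 161.89 -0.499 -0.720 = 160.671 ft.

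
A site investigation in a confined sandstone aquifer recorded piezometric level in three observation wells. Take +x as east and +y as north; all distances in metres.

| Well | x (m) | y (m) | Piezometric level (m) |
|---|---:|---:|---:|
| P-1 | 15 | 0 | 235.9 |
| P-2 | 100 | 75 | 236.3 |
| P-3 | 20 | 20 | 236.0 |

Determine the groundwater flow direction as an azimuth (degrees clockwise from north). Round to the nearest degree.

Taking P-1 as reference: P-2−P-1 = (85, 75, +0.4); P-3−P-1 = (5, 20, +0.1).
Solve a·Δx + b·Δy = Δh: det = 85·20 − 5·75 = 1325.
∂h/∂x = [(+0.4)·20 − (+0.1)·75] / 1325 = +0.0003774
∂h/∂y = [85·(+0.1) − 5·(+0.4)] / 1325 = +0.004906
Flow direction (−∇h) has components (-0.0003774 E, -0.004906 N).
Azimuth = atan2(E, N) = atan2(-0.0003774, -0.004906) = 184.4° ≈ 184°.

184°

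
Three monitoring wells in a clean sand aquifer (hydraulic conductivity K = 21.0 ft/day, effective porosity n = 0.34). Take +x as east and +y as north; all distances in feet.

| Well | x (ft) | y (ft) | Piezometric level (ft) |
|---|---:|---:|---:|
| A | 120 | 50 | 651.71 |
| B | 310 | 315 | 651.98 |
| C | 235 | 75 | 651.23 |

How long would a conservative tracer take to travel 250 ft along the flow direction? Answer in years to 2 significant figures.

1.6 years

Taking A as reference: B−A = (190, 265, +0.27); C−A = (115, 25, -0.48).
Determinant of the coordinate differences = 190·25 − 115·265 = -25725.
∂h/∂x = [(+0.27)·25 − (-0.48)·265] / -25725 = -0.005207
∂h/∂y = [190·(-0.48) − 115·(+0.27)] / -25725 = +0.004752
|∇h| = √(-0.005207² + 0.004752²) = 0.007049
Seepage velocity v = K·i/n = 21.0 × 0.007049 / 0.34 = 0.4354 ft/day.
t = 250 / 0.4354 = 574.2 days = 1.57 years.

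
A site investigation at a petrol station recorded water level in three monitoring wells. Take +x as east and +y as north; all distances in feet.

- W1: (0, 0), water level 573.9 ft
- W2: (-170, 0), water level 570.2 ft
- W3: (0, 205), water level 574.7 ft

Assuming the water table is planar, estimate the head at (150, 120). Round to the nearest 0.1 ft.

577.6 ft

∂h/∂x = (570.2 − 573.9) / (-170 − 0) = +0.02176
∂h/∂y = (574.7 − 573.9) / (205 − 0) = +0.003902
h(150, 120) = 573.9 + (+0.02176)·(150) + (+0.003902)·(120) = 573.9 +3.265 +0.468 = 577.633 ft.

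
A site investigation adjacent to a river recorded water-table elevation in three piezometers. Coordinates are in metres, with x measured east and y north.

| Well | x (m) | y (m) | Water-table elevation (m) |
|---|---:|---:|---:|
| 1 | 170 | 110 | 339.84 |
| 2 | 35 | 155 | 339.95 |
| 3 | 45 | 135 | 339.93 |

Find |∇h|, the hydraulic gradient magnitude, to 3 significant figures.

Three-point gradient (reference 1): Δ to 2 = (-135, 45, +0.11), Δ to 3 = (-125, 25, +0.09).
∂h/∂x = -0.0005778, ∂h/∂y = +0.0007111 (det = 2250).
|∇h| = √(-0.0005778² + 0.0007111²) = 0.0009163

0.000916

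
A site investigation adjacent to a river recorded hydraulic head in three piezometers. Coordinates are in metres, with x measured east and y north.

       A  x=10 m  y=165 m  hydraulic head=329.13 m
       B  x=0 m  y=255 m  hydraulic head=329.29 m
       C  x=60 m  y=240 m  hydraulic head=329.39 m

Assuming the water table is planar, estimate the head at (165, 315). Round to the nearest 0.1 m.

Differences from A: to B (Δx, Δy, Δh) = (-10, 90, +0.16); to C = (50, 75, +0.26).
Solve a·Δx + b·Δy = Δh: det = (-10)·75 − 50·90 = -5250.
∂h/∂x = [(+0.16)·75 − (+0.26)·90] / -5250 = +0.002171
∂h/∂y = [(-10)·(+0.26) − 50·(+0.16)] / -5250 = +0.002019
h(165, 315) = 329.13 + (+0.002171)·(155) + (+0.002019)·(150) = 329.13 +0.337 +0.303 = 329.769 m.

329.8 m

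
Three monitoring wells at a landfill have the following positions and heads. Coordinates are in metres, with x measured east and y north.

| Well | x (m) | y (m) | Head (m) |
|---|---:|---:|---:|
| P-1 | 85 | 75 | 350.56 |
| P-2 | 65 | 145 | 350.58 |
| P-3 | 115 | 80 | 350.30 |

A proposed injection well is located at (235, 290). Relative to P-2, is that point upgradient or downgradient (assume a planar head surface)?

downgradient

With h = a·x + b·y + c and P-1 as origin, the differences give:
  (-20)·a + 70·b = +0.02
  30·a + 5·b = -0.26
Eliminate b (×5 and ×70, subtract): -2200·a = 18.300 → a = ∂h/∂x = -0.008318
Back-substitute: b = ∂h/∂y = -0.002091.
Head at (235, 290) = 350.56 + (-0.008318)·(150) + (-0.002091)·(215) = 348.86 m.
That is lower than the 350.58 m at P-2, so the point is downgradient.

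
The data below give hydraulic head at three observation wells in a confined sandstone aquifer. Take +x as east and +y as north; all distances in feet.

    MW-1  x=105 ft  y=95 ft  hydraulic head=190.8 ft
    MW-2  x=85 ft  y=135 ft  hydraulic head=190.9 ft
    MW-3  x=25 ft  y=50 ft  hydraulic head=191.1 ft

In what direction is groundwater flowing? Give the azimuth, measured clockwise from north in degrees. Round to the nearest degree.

097°

Taking MW-1 as reference: MW-2−MW-1 = (-20, 40, +0.1); MW-3−MW-1 = (-80, -45, +0.3).
Determinant of the coordinate differences = (-20)·(-45) − (-80)·40 = 4100.
∂h/∂x = [(+0.1)·(-45) − (+0.3)·40] / 4100 = -0.004024
∂h/∂y = [(-20)·(+0.3) − (-80)·(+0.1)] / 4100 = +0.0004878
Flow direction (−∇h) has components (+0.004024 E, -0.0004878 N).
Azimuth = atan2(E, N) = atan2(+0.004024, -0.0004878) = 96.9° ≈ 097°.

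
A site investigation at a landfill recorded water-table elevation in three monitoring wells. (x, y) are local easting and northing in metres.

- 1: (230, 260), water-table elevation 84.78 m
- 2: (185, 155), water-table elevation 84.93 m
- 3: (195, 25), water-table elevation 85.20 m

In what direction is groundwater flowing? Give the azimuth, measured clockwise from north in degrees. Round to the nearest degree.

327°

Taking 1 as reference: 2−1 = (-45, -105, +0.15); 3−1 = (-35, -235, +0.42).
Determinant of the coordinate differences = (-45)·(-235) − (-35)·(-105) = 6900.
∂h/∂x = [(+0.15)·(-235) − (+0.42)·(-105)] / 6900 = +0.001283
∂h/∂y = [(-45)·(+0.42) − (-35)·(+0.15)] / 6900 = -0.001978
Flow direction (−∇h) has components (-0.001283 E, +0.001978 N).
Azimuth = atan2(E, N) = atan2(-0.001283, +0.001978) = 327.0° ≈ 327°.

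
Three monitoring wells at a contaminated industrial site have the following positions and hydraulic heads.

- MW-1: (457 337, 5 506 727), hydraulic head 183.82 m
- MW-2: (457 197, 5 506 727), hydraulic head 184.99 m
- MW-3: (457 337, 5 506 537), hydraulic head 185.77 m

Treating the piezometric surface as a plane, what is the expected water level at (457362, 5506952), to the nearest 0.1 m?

∂h/∂x = (184.99 − 183.82) / (457197 − 457337) = -0.008357
∂h/∂y = (185.77 − 183.82) / (5506537 − 5506727) = -0.01026
h(457362, 5506952) = 183.82 + (-0.008357)·(25) + (-0.01026)·(225) = 183.82 -0.209 -2.309 = 181.302 m.

181.3 m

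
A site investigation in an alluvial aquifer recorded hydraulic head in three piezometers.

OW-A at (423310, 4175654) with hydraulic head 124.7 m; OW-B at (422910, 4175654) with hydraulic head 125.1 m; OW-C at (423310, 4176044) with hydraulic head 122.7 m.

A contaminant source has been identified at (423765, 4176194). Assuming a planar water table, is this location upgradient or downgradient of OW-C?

downgradient

∂h/∂x = (125.1 − 124.7) / (422910 − 423310) = -0.0010000
∂h/∂y = (122.7 − 124.7) / (4176044 − 4175654) = -0.005128
Head at (423765, 4176194) = 124.7 + (-0.0010000)·(455) + (-0.005128)·(540) = 121.48 m.
That is lower than the 122.7 m at OW-C, so the point is downgradient.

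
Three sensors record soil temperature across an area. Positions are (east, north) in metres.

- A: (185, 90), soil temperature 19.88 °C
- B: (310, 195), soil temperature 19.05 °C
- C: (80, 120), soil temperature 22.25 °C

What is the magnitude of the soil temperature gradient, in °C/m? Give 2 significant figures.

Differences from A: to B (Δx, Δy, Δh) = (125, 105, -0.83); to C = (-105, 30, +2.37).
Determinant of the coordinate differences = 125·30 − (-105)·105 = 14775.
∂T/∂x = [(-0.83)·30 − (+2.37)·105] / 14775 = -0.01853
∂T/∂y = [125·(+2.37) − (-105)·(-0.83)] / 14775 = +0.01415
|∇f| = √(-0.01853² + 0.01415²) = 0.02331 °C/m

0.023 °C/m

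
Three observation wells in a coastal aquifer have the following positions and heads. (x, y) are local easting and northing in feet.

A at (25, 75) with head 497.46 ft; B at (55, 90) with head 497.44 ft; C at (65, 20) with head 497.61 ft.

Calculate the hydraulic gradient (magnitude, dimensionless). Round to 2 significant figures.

With h = a·x + b·y + c and A as origin, the differences give:
  30·a + 15·b = -0.02
  40·a + (-55)·b = +0.15
Eliminate b (×(-55) and ×15, subtract): -2250·a = -1.150 → a = ∂h/∂x = +0.0005111
Back-substitute: b = ∂h/∂y = -0.002356.
|∇h| = √(0.0005111² + -0.002356²) = 0.002411

0.0024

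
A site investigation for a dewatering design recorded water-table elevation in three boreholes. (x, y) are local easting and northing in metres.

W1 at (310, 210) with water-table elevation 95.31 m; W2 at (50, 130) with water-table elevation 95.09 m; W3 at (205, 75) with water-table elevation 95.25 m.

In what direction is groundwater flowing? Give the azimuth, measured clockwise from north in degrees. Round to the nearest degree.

287°

Differences from W1: to W2 (Δx, Δy, Δh) = (-260, -80, -0.22); to W3 = (-105, -135, -0.06).
Solve a·Δx + b·Δy = Δh: det = (-260)·(-135) − (-105)·(-80) = 26700.
∂h/∂x = [(-0.22)·(-135) − (-0.06)·(-80)] / 26700 = +0.0009326
∂h/∂y = [(-260)·(-0.06) − (-105)·(-0.22)] / 26700 = -0.0002809
Flow direction (−∇h) has components (-0.0009326 E, +0.0002809 N).
Azimuth = atan2(E, N) = atan2(-0.0009326, +0.0002809) = 286.8° ≈ 287°.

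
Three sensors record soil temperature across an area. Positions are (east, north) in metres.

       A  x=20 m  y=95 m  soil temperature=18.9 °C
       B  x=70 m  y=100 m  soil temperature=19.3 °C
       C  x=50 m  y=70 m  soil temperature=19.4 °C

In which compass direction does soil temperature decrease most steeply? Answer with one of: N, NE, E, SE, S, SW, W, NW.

NW

Taking A as reference: B−A = (50, 5, +0.4); C−A = (30, -25, +0.5).
Solve a·Δx + b·Δy = ΔT: det = 50·(-25) − 30·5 = -1400.
∂T/∂x = [(+0.4)·(-25) − (+0.5)·5] / -1400 = +0.008929
∂T/∂y = [50·(+0.5) − 30·(+0.4)] / -1400 = -0.009286
Steepest decrease is along −∇f = (-0.008929 E, +0.009286 N) → northwest.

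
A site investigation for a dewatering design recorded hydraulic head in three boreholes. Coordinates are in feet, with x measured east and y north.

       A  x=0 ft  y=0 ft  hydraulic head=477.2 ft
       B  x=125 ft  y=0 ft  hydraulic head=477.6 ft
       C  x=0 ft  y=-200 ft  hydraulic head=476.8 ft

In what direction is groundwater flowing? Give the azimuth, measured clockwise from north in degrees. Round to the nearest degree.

238°

∂h/∂x = (477.6 − 477.2) / (125 − 0) = +0.003200
∂h/∂y = (476.8 − 477.2) / (-200 − 0) = +0.002000
Flow direction (−∇h) has components (-0.003200 E, -0.002000 N).
Azimuth = atan2(E, N) = atan2(-0.003200, -0.002000) = 238.0° ≈ 238°.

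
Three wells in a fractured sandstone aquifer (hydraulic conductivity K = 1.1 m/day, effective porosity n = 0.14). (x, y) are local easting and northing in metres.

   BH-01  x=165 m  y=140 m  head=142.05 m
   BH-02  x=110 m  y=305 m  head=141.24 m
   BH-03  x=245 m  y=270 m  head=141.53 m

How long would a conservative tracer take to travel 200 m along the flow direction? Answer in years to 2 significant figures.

15 years

Taking BH-01 as reference: BH-02−BH-01 = (-55, 165, -0.81); BH-03−BH-01 = (80, 130, -0.52).
Solve a·Δx + b·Δy = Δh: det = (-55)·130 − 80·165 = -20350.
∂h/∂x = [(-0.81)·130 − (-0.52)·165] / -20350 = +0.0009582
∂h/∂y = [(-55)·(-0.52) − 80·(-0.81)] / -20350 = -0.004590
|∇h| = √(0.0009582² + -0.004590²) = 0.004689
Seepage velocity v = K·i/n = 1.1 × 0.004689 / 0.14 = 0.03684 m/day.
t = 200 / 0.03684 = 5429 days = 14.9 years.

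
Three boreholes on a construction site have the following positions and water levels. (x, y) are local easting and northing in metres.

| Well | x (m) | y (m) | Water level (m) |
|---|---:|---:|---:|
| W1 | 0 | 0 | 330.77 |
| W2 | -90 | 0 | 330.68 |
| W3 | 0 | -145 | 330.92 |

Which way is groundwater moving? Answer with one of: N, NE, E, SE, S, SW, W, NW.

∂h/∂x = (330.68 − 330.77) / (-90 − 0) = +0.0010000
∂h/∂y = (330.92 − 330.77) / (-145 − 0) = -0.001034
Flow = −∇h = (-0.0010000 east, +0.001034 north), which points northwest.

NW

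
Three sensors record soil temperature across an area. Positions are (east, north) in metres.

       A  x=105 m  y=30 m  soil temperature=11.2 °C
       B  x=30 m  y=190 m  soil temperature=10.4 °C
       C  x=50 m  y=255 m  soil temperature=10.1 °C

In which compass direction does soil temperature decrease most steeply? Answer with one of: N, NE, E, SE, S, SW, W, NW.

N

With T = a·x + b·y + c and A as origin, the differences give:
  (-75)·a + 160·b = -0.8
  (-55)·a + 225·b = -1.1
Eliminate b (×225 and ×160, subtract): -8075·a = -4.00 → a = ∂T/∂x = +0.0004954
Back-substitute: b = ∂T/∂y = -0.004768.
Steepest decrease is along −∇f = (-0.0004954 E, +0.004768 N) → north.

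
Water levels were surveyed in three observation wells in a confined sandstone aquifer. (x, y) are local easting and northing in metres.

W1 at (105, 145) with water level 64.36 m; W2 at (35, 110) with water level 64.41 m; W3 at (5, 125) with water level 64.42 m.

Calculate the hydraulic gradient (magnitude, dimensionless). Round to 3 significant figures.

0.000648

Differences from W1: to W2 (Δx, Δy, Δh) = (-70, -35, +0.05); to W3 = (-100, -20, +0.06).
Solve a·Δx + b·Δy = Δh: det = (-70)·(-20) − (-100)·(-35) = -2100.
∂h/∂x = [(+0.05)·(-20) − (+0.06)·(-35)] / -2100 = -0.0005238
∂h/∂y = [(-70)·(+0.06) − (-100)·(+0.05)] / -2100 = -0.0003810
|∇h| = √(-0.0005238² + -0.0003810²) = 0.0006477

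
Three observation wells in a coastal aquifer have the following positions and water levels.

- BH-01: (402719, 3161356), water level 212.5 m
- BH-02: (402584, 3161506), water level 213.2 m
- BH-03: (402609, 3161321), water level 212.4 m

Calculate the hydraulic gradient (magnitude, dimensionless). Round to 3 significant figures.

0.00429

Differences from BH-01: to BH-02 (Δx, Δy, Δh) = (-135, 150, +0.7); to BH-03 = (-110, -35, -0.1).
Determinant of the coordinate differences = (-135)·(-35) − (-110)·150 = 21225.
∂h/∂x = [(+0.7)·(-35) − (-0.1)·150] / 21225 = -0.0004476
∂h/∂y = [(-135)·(-0.1) − (-110)·(+0.7)] / 21225 = +0.004264
|∇h| = √(-0.0004476² + 0.004264²) = 0.004287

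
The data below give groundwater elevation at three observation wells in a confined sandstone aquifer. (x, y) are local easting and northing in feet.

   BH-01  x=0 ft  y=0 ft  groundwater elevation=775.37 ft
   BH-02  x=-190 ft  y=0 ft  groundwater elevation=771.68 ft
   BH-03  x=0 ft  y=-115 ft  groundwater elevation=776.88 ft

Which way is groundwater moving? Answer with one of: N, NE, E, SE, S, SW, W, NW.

∂h/∂x = (771.68 − 775.37) / (-190 − 0) = +0.01942
∂h/∂y = (776.88 − 775.37) / (-115 − 0) = -0.01313
Flow = −∇h = (-0.01942 east, +0.01313 north), which points northwest.

NW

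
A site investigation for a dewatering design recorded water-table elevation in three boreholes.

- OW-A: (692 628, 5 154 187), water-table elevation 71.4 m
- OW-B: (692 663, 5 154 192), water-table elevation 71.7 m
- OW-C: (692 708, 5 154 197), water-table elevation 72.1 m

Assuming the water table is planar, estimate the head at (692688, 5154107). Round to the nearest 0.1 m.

72.8 m

Three-point gradient (reference OW-A): Δ to OW-B = (35, 5, +0.3), Δ to OW-C = (80, 10, +0.7).
∂h/∂x = +0.010000, ∂h/∂y = -0.010000 (det = -50).
h(692688, 5154107) = 71.4 + (+0.010000)·(60) + (-0.010000)·(-80) = 71.4 +0.600 +0.800 = 72.800 m.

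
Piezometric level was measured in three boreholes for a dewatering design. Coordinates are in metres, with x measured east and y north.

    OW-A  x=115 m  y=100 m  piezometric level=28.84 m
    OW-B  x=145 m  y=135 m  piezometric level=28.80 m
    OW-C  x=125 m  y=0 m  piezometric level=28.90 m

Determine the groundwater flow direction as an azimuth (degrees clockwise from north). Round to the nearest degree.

041°

Three-point gradient (reference OW-A): Δ to OW-B = (30, 35, -0.04), Δ to OW-C = (10, -100, +0.06).
∂h/∂x = -0.0005672, ∂h/∂y = -0.0006567 (det = -3350).
Flow direction (−∇h) has components (+0.0005672 E, +0.0006567 N).
Azimuth = atan2(E, N) = atan2(+0.0005672, +0.0006567) = 40.8° ≈ 041°.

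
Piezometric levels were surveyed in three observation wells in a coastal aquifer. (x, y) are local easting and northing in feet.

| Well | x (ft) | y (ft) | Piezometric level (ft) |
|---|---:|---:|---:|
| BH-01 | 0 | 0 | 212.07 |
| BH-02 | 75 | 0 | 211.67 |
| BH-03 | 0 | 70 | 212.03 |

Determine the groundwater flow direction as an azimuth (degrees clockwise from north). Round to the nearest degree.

084°

∂h/∂x = (211.67 − 212.07) / (75 − 0) = -0.005333
∂h/∂y = (212.03 − 212.07) / (70 − 0) = -0.0005714
Flow direction (−∇h) has components (+0.005333 E, +0.0005714 N).
Azimuth = atan2(E, N) = atan2(+0.005333, +0.0005714) = 83.9° ≈ 084°.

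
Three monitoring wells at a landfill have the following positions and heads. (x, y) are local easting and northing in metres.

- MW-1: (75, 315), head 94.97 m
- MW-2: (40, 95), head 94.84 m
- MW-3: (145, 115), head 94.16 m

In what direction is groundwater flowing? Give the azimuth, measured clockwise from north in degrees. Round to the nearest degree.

Three-point gradient (reference MW-1): Δ to MW-2 = (-35, -220, -0.13), Δ to MW-3 = (70, -200, -0.81).
∂h/∂x = -0.006795, ∂h/∂y = +0.001672 (det = 22400).
Flow direction (−∇h) has components (+0.006795 E, -0.001672 N).
Azimuth = atan2(E, N) = atan2(+0.006795, -0.001672) = 103.8° ≈ 104°.

104°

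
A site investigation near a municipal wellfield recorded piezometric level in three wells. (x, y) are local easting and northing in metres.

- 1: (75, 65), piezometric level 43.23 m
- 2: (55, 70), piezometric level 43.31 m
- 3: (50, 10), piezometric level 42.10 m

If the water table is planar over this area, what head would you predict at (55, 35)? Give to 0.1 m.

42.6 m

Taking 1 as reference: 2−1 = (-20, 5, +0.08); 3−1 = (-25, -55, -1.13).
Solve a·Δx + b·Δy = Δh: det = (-20)·(-55) − (-25)·5 = 1225.
∂h/∂x = [(+0.08)·(-55) − (-1.13)·5] / 1225 = +0.001020
∂h/∂y = [(-20)·(-1.13) − (-25)·(+0.08)] / 1225 = +0.02008
h(55, 35) = 43.23 + (+0.001020)·(-20) + (+0.02008)·(-30) = 43.23 -0.020 -0.602 = 42.607 m.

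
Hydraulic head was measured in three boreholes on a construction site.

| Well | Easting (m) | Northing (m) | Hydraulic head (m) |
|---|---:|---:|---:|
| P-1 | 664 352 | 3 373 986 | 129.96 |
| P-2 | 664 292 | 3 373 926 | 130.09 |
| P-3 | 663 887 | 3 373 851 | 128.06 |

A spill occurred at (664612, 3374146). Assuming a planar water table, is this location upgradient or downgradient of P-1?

With h = a·x + b·y + c and P-1 as origin, the differences give:
  (-60)·a + (-60)·b = +0.13
  (-465)·a + (-135)·b = -1.90
Eliminate b (×(-135) and ×(-60), subtract): -19800·a = -131.550 → a = ∂h/∂x = +0.006644
Back-substitute: b = ∂h/∂y = -0.008811.
Head at (664612, 3374146) = 129.96 + (+0.006644)·(260) + (-0.008811)·(160) = 130.28 m.
That is higher than the 129.96 m at P-1, so the point is upgradient.

upgradient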